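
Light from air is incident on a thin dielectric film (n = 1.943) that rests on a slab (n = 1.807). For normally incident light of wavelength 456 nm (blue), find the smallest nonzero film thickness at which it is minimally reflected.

117 nm

Top surface (1.0 → 1.943): reflection off a higher-index medium gives a half-wave phase shift.
Ray reflecting at the bottom interface goes from n = 1.943 toward n = 1.807: no phase shift.
Exactly one π shift → a net half-wave offset.
With one net inversion, destructive interference in reflection requires 2 n t = m λ.
Minimum nonzero at m = 1: t = λ / (2 n) = 456 / (2 × 1.943) = 117 nm.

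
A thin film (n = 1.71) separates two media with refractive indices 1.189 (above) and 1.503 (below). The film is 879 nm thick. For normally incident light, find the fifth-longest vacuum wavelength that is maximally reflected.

668 nm

Top surface (1.189 → 1.71): reflection off a higher-index medium gives a half-wave phase shift.
Bottom surface (1.71 → 1.503): reflection off a lower-index medium gives no phase shift.
Exactly one π shift → a net half-wave offset.
With one net inversion, constructive interference in reflection requires 2 n t = (m + ½) λ.
λ = 2 n t / (m + ½). The fifth-longest wavelength is m = 4: λ = 2 × 1.71 × 879 / 4.50 = 668 nm.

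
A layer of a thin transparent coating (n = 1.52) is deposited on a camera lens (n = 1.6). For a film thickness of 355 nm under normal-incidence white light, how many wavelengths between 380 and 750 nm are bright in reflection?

Top surface (1.0 → 1.52): reflection off a higher-index medium gives a half-wave phase shift.
Ray reflecting at the bottom interface goes from n = 1.52 toward n = 1.6: a half-wave phase shift.
Net: no relative phase inversion (both shifts match).
With no net inversion, constructive interference in reflection requires 2 n t = m λ.
λ = 2 n t / m = 1079 / m nm.
m=1: 1079 nm (IR); m=2: 540 nm (visible); m=3: 360 nm (UV).

1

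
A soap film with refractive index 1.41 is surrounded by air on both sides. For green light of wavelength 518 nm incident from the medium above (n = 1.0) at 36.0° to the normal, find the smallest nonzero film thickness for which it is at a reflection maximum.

101 nm

Top surface (1.0 → 1.41): reflection off a higher-index medium gives a half-wave phase shift.
Ray reflecting at the bottom interface goes from n = 1.41 toward n = 1.0: no phase shift.
The two reflections differ by half a wavelength.
So the condition for constructive reflection is 2 n t cos θ_r = (m + ½) λ.
Snell's law: 1.0 sin 36.0° = 1.41 sin θ_r → sin θ_r = 0.417, cos θ_r = 0.909.
Minimum at m = 0: t = λ / (4 n cos θ_r) = 518 / (4 × 1.41 × 0.909) = 101 nm.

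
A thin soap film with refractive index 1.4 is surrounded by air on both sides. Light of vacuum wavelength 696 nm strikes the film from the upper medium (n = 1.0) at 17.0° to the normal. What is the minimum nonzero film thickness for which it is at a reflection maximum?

127 nm

At the upper boundary (n = 1.0 to n = 1.4) the reflected ray undergoes a half-wave phase shift.
At the lower boundary (n = 1.4 to n = 1.0) the reflected ray undergoes no phase shift.
Exactly one π shift → a net half-wave offset.
For strong reflection here: 2 n t cos θ_r = (m + ½) λ.
Snell's law: 1.0 sin 17.0° = 1.4 sin θ_r → sin θ_r = 0.209, cos θ_r = 0.978.
Minimum at m = 0: t = λ / (4 n cos θ_r) = 696 / (4 × 1.4 × 0.978) = 127 nm.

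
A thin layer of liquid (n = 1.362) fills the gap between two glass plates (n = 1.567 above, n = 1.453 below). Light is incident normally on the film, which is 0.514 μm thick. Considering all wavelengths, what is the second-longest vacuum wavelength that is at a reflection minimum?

700 nm

At the upper boundary (n = 1.567 to n = 1.362) the reflected ray undergoes no phase shift.
At the lower boundary (n = 1.362 to n = 1.453) the reflected ray undergoes a half-wave phase shift.
Exactly one π shift → a net half-wave offset.
With one net inversion, destructive interference in reflection requires 2 n t = m λ.
λ = 2 n t / m. The second-longest wavelength is m = 2: λ = 2 × 1.362 × 514 / 2.00 = 700 nm.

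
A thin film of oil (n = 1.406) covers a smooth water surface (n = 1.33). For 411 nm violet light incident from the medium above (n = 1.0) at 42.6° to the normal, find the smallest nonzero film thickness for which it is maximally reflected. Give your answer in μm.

Top surface (1.0 → 1.406): reflection off a higher-index medium gives a half-wave phase shift.
At the lower boundary (n = 1.406 to n = 1.33) the reflected ray undergoes no phase shift.
The two reflections differ by half a wavelength.
So the condition for constructive reflection is 2 n t cos θ_r = (m + ½) λ.
Snell's law: 1.0 sin 42.6° = 1.406 sin θ_r → sin θ_r = 0.481, cos θ_r = 0.876.
Minimum at m = 0: t = λ / (4 n cos θ_r) = 411 / (4 × 1.406 × 0.876) = 83.4 nm.

0.0834 μm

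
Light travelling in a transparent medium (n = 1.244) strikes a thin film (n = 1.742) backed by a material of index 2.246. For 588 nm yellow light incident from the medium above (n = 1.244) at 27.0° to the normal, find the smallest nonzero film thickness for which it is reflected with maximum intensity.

178 nm

Ray reflecting at the top interface goes from n = 1.244 toward n = 1.742: a half-wave phase shift.
At the lower boundary (n = 1.742 to n = 2.246) the reflected ray undergoes a half-wave phase shift.
Zero or two π shifts → no net half-wave offset.
So the condition for constructive reflection is 2 n t cos θ_r = m λ.
Snell's law: 1.244 sin 27.0° = 1.742 sin θ_r → sin θ_r = 0.324, cos θ_r = 0.946.
Minimum nonzero at m = 1: t = λ / (2 n cos θ_r) = 588 / (2 × 1.742 × 0.946) = 178 nm.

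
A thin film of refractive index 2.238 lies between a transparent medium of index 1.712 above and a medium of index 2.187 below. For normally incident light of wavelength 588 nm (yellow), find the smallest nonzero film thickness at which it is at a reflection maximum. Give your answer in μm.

0.0657 μm

Ray reflecting at the top interface goes from n = 1.712 toward n = 2.238: a half-wave phase shift.
Bottom surface (2.238 → 2.187): reflection off a lower-index medium gives no phase shift.
Net: one phase inversion between the two reflected rays.
So the condition for constructive reflection is 2 n t = (m + ½) λ.
Minimum at m = 0: t = λ / (4 n) = 588 / (4 × 2.238) = 65.7 nm.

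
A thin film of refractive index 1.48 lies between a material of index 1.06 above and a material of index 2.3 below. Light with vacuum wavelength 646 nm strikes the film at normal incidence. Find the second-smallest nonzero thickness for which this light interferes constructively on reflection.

Top surface (1.06 → 1.48): reflection off a higher-index medium gives a half-wave phase shift.
Ray reflecting at the bottom interface goes from n = 1.48 toward n = 2.3: a half-wave phase shift.
The two reflections carry the same phase change, so no net offset.
For strong reflection here: 2 n t = m λ.
The second-smallest nonzero thickness corresponds to m = 2: t = m λ / (2 n) = 2.00 × 646 / (2 × 1.48) = 436 nm.

436 nm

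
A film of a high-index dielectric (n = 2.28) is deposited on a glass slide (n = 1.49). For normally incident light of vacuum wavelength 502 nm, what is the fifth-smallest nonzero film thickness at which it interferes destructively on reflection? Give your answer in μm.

0.550 μm

Ray reflecting at the top interface goes from n = 1.0 toward n = 2.28: a half-wave phase shift.
Ray reflecting at the bottom interface goes from n = 2.28 toward n = 1.49: no phase shift.
Exactly one π shift → a net half-wave offset.
With one net inversion, destructive interference in reflection requires 2 n t = m λ.
The fifth-smallest nonzero thickness corresponds to m = 5: t = m λ / (2 n) = 5.00 × 502 / (2 × 2.28) = 550 nm.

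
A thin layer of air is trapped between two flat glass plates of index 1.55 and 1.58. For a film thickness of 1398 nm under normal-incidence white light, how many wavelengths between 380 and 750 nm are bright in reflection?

Top surface (1.55 → 1.0): reflection off a lower-index medium gives no phase shift.
Bottom surface (1.0 → 1.58): reflection off a higher-index medium gives a half-wave phase shift.
The two reflections differ by half a wavelength.
For bright reflection here: 2 n t = (m + ½) λ.
λ = 2 n t / (m + ½) = 2796 / (m + ½) nm.
m=3: 799 nm (IR); m=4: 621 nm (visible); m=5: 508 nm (visible); m=6: 430 nm (visible); m=7: 373 nm (UV).

3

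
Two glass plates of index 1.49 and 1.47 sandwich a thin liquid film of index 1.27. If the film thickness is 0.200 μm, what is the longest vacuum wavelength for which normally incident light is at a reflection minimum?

At the upper boundary (n = 1.49 to n = 1.27) the reflected ray undergoes no phase shift.
Ray reflecting at the bottom interface goes from n = 1.27 toward n = 1.47: a half-wave phase shift.
Net: one phase inversion between the two reflected rays.
With one net inversion, destructive interference in reflection requires 2 n t = m λ.
λ = 2 n t / m. The longest wavelength is m = 1: λ = 2 × 1.27 × 200 / 1.00 = 508 nm.

508 nm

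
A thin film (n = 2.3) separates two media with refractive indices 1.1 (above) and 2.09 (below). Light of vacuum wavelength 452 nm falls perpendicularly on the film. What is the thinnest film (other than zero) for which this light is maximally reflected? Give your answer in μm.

Ray reflecting at the top interface goes from n = 1.1 toward n = 2.3: a half-wave phase shift.
At the lower boundary (n = 2.3 to n = 2.09) the reflected ray undergoes no phase shift.
Exactly one π shift → a net half-wave offset.
So the condition for constructive reflection is 2 n t = (m + ½) λ.
Minimum at m = 0: t = λ / (4 n) = 452 / (4 × 2.3) = 49.1 nm.

0.0491 μm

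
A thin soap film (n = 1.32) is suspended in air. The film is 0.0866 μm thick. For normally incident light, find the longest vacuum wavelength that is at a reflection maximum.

457 nm

Ray reflecting at the top interface goes from n = 1.0 toward n = 1.32: a half-wave phase shift.
At the lower boundary (n = 1.32 to n = 1.0) the reflected ray undergoes no phase shift.
Exactly one π shift → a net half-wave offset.
With one net inversion, constructive interference in reflection requires 2 n t = (m + ½) λ.
λ = 2 n t / (m + ½). The longest wavelength is m = 0: λ = 2 × 1.32 × 86.6 / 0.500 = 457 nm.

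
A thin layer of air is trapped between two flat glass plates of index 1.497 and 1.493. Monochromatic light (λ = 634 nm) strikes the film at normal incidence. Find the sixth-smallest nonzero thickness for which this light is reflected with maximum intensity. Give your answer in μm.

Top surface (1.497 → 1.0): reflection off a lower-index medium gives no phase shift.
At the lower boundary (n = 1.0 to n = 1.493) the reflected ray undergoes a half-wave phase shift.
The two reflections differ by half a wavelength.
For bright reflection here: 2 n t = (m + ½) λ.
The sixth-smallest nonzero thickness corresponds to m = 5: t = (m + ½) λ / (2 n) = 5.50 × 634 / (2 × 1.0) = 1744 nm.

1.74 μm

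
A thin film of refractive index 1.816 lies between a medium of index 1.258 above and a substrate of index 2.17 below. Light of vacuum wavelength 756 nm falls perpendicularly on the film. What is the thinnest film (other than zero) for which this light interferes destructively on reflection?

At the upper boundary (n = 1.258 to n = 1.816) the reflected ray undergoes a half-wave phase shift.
Ray reflecting at the bottom interface goes from n = 1.816 toward n = 2.17: a half-wave phase shift.
The two reflections carry the same phase change, so no net offset.
For minimum reflection here: 2 n t = (m + ½) λ.
Minimum at m = 0: t = λ / (4 n) = 756 / (4 × 1.816) = 104 nm.

104 nm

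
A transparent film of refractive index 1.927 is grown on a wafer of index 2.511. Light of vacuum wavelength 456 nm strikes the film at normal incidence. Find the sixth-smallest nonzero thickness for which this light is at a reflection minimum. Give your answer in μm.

0.651 μm

Ray reflecting at the top interface goes from n = 1.0 toward n = 1.927: a half-wave phase shift.
At the lower boundary (n = 1.927 to n = 2.511) the reflected ray undergoes a half-wave phase shift.
The two reflections carry the same phase change, so no net offset.
For minimum reflection here: 2 n t = (m + ½) λ.
The sixth-smallest nonzero thickness corresponds to m = 5: t = (m + ½) λ / (2 n) = 5.50 × 456 / (2 × 1.927) = 651 nm.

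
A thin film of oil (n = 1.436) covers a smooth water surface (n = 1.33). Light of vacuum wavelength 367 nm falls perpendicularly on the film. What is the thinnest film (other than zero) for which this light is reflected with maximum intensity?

63.9 nm

Top surface (1.0 → 1.436): reflection off a higher-index medium gives a half-wave phase shift.
Bottom surface (1.436 → 1.33): reflection off a lower-index medium gives no phase shift.
Net: one phase inversion between the two reflected rays.
With one net inversion, constructive interference in reflection requires 2 n t = (m + ½) λ.
Minimum at m = 0: t = λ / (4 n) = 367 / (4 × 1.436) = 63.9 nm.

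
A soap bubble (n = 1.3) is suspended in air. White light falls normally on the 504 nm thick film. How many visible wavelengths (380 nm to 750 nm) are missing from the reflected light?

Ray reflecting at the top interface goes from n = 1.0 toward n = 1.3: a half-wave phase shift.
Bottom surface (1.3 → 1.0): reflection off a lower-index medium gives no phase shift.
The two reflections differ by half a wavelength.
With one net inversion, destructive interference in reflection requires 2 n t = m λ.
λ = 2 n t / m = 1310 / m nm.
m=1: 1310 nm (IR); m=2: 655 nm (visible); m=3: 437 nm (visible); m=4: 328 nm (UV).

2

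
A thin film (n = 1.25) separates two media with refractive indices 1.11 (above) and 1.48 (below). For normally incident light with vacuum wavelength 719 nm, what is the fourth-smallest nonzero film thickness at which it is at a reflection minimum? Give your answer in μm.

At the upper boundary (n = 1.11 to n = 1.25) the reflected ray undergoes a half-wave phase shift.
Ray reflecting at the bottom interface goes from n = 1.25 toward n = 1.48: a half-wave phase shift.
Net: no relative phase inversion (both shifts match).
For dark reflection here: 2 n t = (m + ½) λ.
The fourth-smallest nonzero thickness corresponds to m = 3: t = (m + ½) λ / (2 n) = 3.50 × 719 / (2 × 1.25) = 1007 nm.

1.01 μm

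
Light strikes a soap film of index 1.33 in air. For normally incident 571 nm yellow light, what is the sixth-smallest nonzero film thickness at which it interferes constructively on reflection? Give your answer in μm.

1.18 μm

Ray reflecting at the top interface goes from n = 1.0 toward n = 1.33: a half-wave phase shift.
At the lower boundary (n = 1.33 to n = 1.0) the reflected ray undergoes no phase shift.
Net: one phase inversion between the two reflected rays.
So the condition for constructive reflection is 2 n t = (m + ½) λ.
The sixth-smallest nonzero thickness corresponds to m = 5: t = (m + ½) λ / (2 n) = 5.50 × 571 / (2 × 1.33) = 1181 nm.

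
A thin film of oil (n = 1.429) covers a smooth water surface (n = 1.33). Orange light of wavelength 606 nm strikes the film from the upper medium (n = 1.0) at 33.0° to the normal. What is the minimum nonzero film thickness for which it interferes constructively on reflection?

Ray reflecting at the top interface goes from n = 1.0 toward n = 1.429: a half-wave phase shift.
Bottom surface (1.429 → 1.33): reflection off a lower-index medium gives no phase shift.
Net: one phase inversion between the two reflected rays.
With one net inversion, constructive interference in reflection requires 2 n t cos θ_r = (m + ½) λ.
Snell's law: 1.0 sin 33.0° = 1.429 sin θ_r → sin θ_r = 0.381, cos θ_r = 0.925.
Minimum at m = 0: t = λ / (4 n cos θ_r) = 606 / (4 × 1.429 × 0.925) = 115 nm.

115 nm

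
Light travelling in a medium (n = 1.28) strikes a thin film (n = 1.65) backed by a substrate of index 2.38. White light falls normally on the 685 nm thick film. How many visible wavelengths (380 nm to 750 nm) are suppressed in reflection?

At the upper boundary (n = 1.28 to n = 1.65) the reflected ray undergoes a half-wave phase shift.
Bottom surface (1.65 → 2.38): reflection off a higher-index medium gives a half-wave phase shift.
Zero or two π shifts → no net half-wave offset.
For dark reflection here: 2 n t = (m + ½) λ.
λ = 2 n t / (m + ½) = 2261 / (m + ½) nm.
m=2: 904 nm (IR); m=3: 646 nm (visible); m=4: 502 nm (visible); m=5: 411 nm (visible); m=6: 348 nm (UV).

3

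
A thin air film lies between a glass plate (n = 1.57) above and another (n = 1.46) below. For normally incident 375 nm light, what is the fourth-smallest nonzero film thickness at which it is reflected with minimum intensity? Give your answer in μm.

At the upper boundary (n = 1.57 to n = 1.0) the reflected ray undergoes no phase shift.
At the lower boundary (n = 1.0 to n = 1.46) the reflected ray undergoes a half-wave phase shift.
Exactly one π shift → a net half-wave offset.
With one net inversion, destructive interference in reflection requires 2 n t = m λ.
The fourth-smallest nonzero thickness corresponds to m = 4: t = m λ / (2 n) = 4.00 × 375 / (2 × 1.0) = 750 nm.

0.750 μm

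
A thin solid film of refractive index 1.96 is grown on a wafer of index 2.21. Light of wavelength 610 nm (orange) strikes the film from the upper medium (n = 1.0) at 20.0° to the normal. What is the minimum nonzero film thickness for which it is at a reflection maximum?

158 nm

Top surface (1.0 → 1.96): reflection off a higher-index medium gives a half-wave phase shift.
At the lower boundary (n = 1.96 to n = 2.21) the reflected ray undergoes a half-wave phase shift.
The two reflections carry the same phase change, so no net offset.
So the condition for constructive reflection is 2 n t cos θ_r = m λ.
Snell's law: 1.0 sin 20.0° = 1.96 sin θ_r → sin θ_r = 0.175, cos θ_r = 0.985.
Minimum nonzero at m = 1: t = λ / (2 n cos θ_r) = 610 / (2 × 1.96 × 0.985) = 158 nm.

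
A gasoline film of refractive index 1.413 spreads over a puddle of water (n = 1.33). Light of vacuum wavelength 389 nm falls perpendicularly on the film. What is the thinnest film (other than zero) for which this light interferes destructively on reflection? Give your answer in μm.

0.138 μm

Ray reflecting at the top interface goes from n = 1.0 toward n = 1.413: a half-wave phase shift.
Bottom surface (1.413 → 1.33): reflection off a lower-index medium gives no phase shift.
Net: one phase inversion between the two reflected rays.
For weak reflection here: 2 n t = m λ.
Minimum nonzero at m = 1: t = λ / (2 n) = 389 / (2 × 1.413) = 138 nm.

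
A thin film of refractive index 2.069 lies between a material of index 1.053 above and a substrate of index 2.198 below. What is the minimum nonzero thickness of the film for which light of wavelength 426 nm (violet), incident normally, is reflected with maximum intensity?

103 nm

At the upper boundary (n = 1.053 to n = 2.069) the reflected ray undergoes a half-wave phase shift.
At the lower boundary (n = 2.069 to n = 2.198) the reflected ray undergoes a half-wave phase shift.
The two reflections carry the same phase change, so no net offset.
For bright reflection here: 2 n t = m λ.
Minimum nonzero at m = 1: t = λ / (2 n) = 426 / (2 × 2.069) = 103 nm.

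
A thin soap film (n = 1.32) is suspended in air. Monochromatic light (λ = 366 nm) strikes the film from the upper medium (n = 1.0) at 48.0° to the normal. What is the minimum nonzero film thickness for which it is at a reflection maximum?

At the upper boundary (n = 1.0 to n = 1.32) the reflected ray undergoes a half-wave phase shift.
Bottom surface (1.32 → 1.0): reflection off a lower-index medium gives no phase shift.
The two reflections differ by half a wavelength.
With one net inversion, constructive interference in reflection requires 2 n t cos θ_r = (m + ½) λ.
Snell's law: 1.0 sin 48.0° = 1.32 sin θ_r → sin θ_r = 0.563, cos θ_r = 0.826.
Minimum at m = 0: t = λ / (4 n cos θ_r) = 366 / (4 × 1.32 × 0.826) = 83.9 nm.

83.9 nm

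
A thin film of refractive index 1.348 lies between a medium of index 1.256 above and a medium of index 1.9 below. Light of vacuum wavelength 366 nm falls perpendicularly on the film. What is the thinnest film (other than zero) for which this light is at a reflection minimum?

At the upper boundary (n = 1.256 to n = 1.348) the reflected ray undergoes a half-wave phase shift.
Ray reflecting at the bottom interface goes from n = 1.348 toward n = 1.9: a half-wave phase shift.
Zero or two π shifts → no net half-wave offset.
So the condition for destructive reflection is 2 n t = (m + ½) λ.
Minimum at m = 0: t = λ / (4 n) = 366 / (4 × 1.348) = 67.9 nm.

67.9 nm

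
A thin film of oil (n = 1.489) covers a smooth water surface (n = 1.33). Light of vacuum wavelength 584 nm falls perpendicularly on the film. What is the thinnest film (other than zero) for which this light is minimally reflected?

At the upper boundary (n = 1.0 to n = 1.489) the reflected ray undergoes a half-wave phase shift.
Ray reflecting at the bottom interface goes from n = 1.489 toward n = 1.33: no phase shift.
Net: one phase inversion between the two reflected rays.
For weak reflection here: 2 n t = m λ.
Minimum nonzero at m = 1: t = λ / (2 n) = 584 / (2 × 1.489) = 196 nm.

196 nm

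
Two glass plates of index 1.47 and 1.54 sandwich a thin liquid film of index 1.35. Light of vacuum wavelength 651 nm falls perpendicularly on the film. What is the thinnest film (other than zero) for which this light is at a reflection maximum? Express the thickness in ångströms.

Ray reflecting at the top interface goes from n = 1.47 toward n = 1.35: no phase shift.
At the lower boundary (n = 1.35 to n = 1.54) the reflected ray undergoes a half-wave phase shift.
Net: one phase inversion between the two reflected rays.
For maximum reflection here: 2 n t = (m + ½) λ.
Minimum at m = 0: t = λ / (4 n) = 651 / (4 × 1.35) = 121 nm.

1206 Å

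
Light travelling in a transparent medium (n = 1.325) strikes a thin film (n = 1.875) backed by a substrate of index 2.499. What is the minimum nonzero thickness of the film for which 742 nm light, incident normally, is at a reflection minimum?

Ray reflecting at the top interface goes from n = 1.325 toward n = 1.875: a half-wave phase shift.
At the lower boundary (n = 1.875 to n = 2.499) the reflected ray undergoes a half-wave phase shift.
Zero or two π shifts → no net half-wave offset.
For dark reflection here: 2 n t = (m + ½) λ.
Minimum at m = 0: t = λ / (4 n) = 742 / (4 × 1.875) = 98.9 nm.

98.9 nm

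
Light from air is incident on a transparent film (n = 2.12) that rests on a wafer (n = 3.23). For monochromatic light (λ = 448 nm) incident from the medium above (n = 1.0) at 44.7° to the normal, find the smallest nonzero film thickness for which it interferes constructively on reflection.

At the upper boundary (n = 1.0 to n = 2.12) the reflected ray undergoes a half-wave phase shift.
At the lower boundary (n = 2.12 to n = 3.23) the reflected ray undergoes a half-wave phase shift.
Net: no relative phase inversion (both shifts match).
So the condition for constructive reflection is 2 n t cos θ_r = m λ.
Snell's law: 1.0 sin 44.7° = 2.12 sin θ_r → sin θ_r = 0.332, cos θ_r = 0.943.
Minimum nonzero at m = 1: t = λ / (2 n cos θ_r) = 448 / (2 × 2.12 × 0.943) = 112 nm.

112 nm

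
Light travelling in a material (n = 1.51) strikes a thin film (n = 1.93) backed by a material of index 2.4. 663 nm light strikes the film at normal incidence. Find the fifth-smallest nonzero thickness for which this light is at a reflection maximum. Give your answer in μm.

0.859 μm

Top surface (1.51 → 1.93): reflection off a higher-index medium gives a half-wave phase shift.
At the lower boundary (n = 1.93 to n = 2.4) the reflected ray undergoes a half-wave phase shift.
The two reflections carry the same phase change, so no net offset.
For strong reflection here: 2 n t = m λ.
The fifth-smallest nonzero thickness corresponds to m = 5: t = m λ / (2 n) = 5.00 × 663 / (2 × 1.93) = 859 nm.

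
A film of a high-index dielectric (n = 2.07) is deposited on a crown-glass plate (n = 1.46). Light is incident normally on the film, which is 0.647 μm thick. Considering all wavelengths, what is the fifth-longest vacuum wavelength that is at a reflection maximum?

Ray reflecting at the top interface goes from n = 1.0 toward n = 2.07: a half-wave phase shift.
At the lower boundary (n = 2.07 to n = 1.46) the reflected ray undergoes no phase shift.
Net: one phase inversion between the two reflected rays.
For bright reflection here: 2 n t = (m + ½) λ.
λ = 2 n t / (m + ½). The fifth-longest wavelength is m = 4: λ = 2 × 2.07 × 647 / 4.50 = 595 nm.

595 nm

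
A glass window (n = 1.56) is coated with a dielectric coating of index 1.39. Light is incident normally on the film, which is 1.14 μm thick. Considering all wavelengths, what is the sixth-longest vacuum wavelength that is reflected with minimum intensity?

576 nm

At the upper boundary (n = 1.0 to n = 1.39) the reflected ray undergoes a half-wave phase shift.
Ray reflecting at the bottom interface goes from n = 1.39 toward n = 1.56: a half-wave phase shift.
The two reflections carry the same phase change, so no net offset.
So the condition for destructive reflection is 2 n t = (m + ½) λ.
λ = 2 n t / (m + ½). The sixth-longest wavelength is m = 5: λ = 2 × 1.39 × 1140 / 5.50 = 576 nm.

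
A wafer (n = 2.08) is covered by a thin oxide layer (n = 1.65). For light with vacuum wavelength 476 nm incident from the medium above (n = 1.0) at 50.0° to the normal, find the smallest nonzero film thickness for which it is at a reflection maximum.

At the upper boundary (n = 1.0 to n = 1.65) the reflected ray undergoes a half-wave phase shift.
Bottom surface (1.65 → 2.08): reflection off a higher-index medium gives a half-wave phase shift.
Zero or two π shifts → no net half-wave offset.
With no net inversion, constructive interference in reflection requires 2 n t cos θ_r = m λ.
Snell's law: 1.0 sin 50.0° = 1.65 sin θ_r → sin θ_r = 0.464, cos θ_r = 0.886.
Minimum nonzero at m = 1: t = λ / (2 n cos θ_r) = 476 / (2 × 1.65 × 0.886) = 163 nm.

163 nm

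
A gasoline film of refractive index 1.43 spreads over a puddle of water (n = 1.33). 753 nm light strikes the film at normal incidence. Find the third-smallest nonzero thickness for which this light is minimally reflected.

790 nm

Ray reflecting at the top interface goes from n = 1.0 toward n = 1.43: a half-wave phase shift.
At the lower boundary (n = 1.43 to n = 1.33) the reflected ray undergoes no phase shift.
Net: one phase inversion between the two reflected rays.
So the condition for destructive reflection is 2 n t = m λ.
The third-smallest nonzero thickness corresponds to m = 3: t = m λ / (2 n) = 3.00 × 753 / (2 × 1.43) = 790 nm.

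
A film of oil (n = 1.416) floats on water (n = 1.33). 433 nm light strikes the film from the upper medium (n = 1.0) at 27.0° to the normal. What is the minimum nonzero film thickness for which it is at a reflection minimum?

At the upper boundary (n = 1.0 to n = 1.416) the reflected ray undergoes a half-wave phase shift.
Ray reflecting at the bottom interface goes from n = 1.416 toward n = 1.33: no phase shift.
Net: one phase inversion between the two reflected rays.
With one net inversion, destructive interference in reflection requires 2 n t cos θ_r = m λ.
Snell's law: 1.0 sin 27.0° = 1.416 sin θ_r → sin θ_r = 0.321, cos θ_r = 0.947.
Minimum nonzero at m = 1: t = λ / (2 n cos θ_r) = 433 / (2 × 1.416 × 0.947) = 161 nm.

161 nm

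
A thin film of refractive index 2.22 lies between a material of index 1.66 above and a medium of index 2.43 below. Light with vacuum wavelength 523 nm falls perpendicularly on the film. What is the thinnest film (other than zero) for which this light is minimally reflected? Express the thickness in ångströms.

589 Å

At the upper boundary (n = 1.66 to n = 2.22) the reflected ray undergoes a half-wave phase shift.
Bottom surface (2.22 → 2.43): reflection off a higher-index medium gives a half-wave phase shift.
Zero or two π shifts → no net half-wave offset.
For dark reflection here: 2 n t = (m + ½) λ.
Minimum at m = 0: t = λ / (4 n) = 523 / (4 × 2.22) = 58.9 nm.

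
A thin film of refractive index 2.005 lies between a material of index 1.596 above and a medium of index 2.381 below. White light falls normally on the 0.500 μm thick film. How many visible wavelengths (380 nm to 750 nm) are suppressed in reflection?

2

At the upper boundary (n = 1.596 to n = 2.005) the reflected ray undergoes a half-wave phase shift.
At the lower boundary (n = 2.005 to n = 2.381) the reflected ray undergoes a half-wave phase shift.
The two reflections carry the same phase change, so no net offset.
So the condition for destructive reflection is 2 n t = (m + ½) λ.
λ = 2 n t / (m + ½) = 2005 / (m + ½) nm.
m=2: 802 nm (IR); m=3: 573 nm (visible); m=4: 446 nm (visible); m=5: 365 nm (UV).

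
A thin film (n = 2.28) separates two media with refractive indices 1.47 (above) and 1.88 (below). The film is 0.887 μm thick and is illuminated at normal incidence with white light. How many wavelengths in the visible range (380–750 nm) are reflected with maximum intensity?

At the upper boundary (n = 1.47 to n = 2.28) the reflected ray undergoes a half-wave phase shift.
Bottom surface (2.28 → 1.88): reflection off a lower-index medium gives no phase shift.
Exactly one π shift → a net half-wave offset.
So the condition for constructive reflection is 2 n t = (m + ½) λ.
λ = 2 n t / (m + ½) = 4045 / (m + ½) nm.
m=4: 899 nm (IR); m=5: 735 nm (visible); m=6: 622 nm (visible); m=7: 539 nm (visible); m=8: 476 nm (visible); m=9: 426 nm (visible); m=10: 385 nm (visible); m=11: 352 nm (UV).

6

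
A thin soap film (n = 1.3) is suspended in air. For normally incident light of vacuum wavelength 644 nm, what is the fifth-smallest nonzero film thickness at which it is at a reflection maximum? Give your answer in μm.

Ray reflecting at the top interface goes from n = 1.0 toward n = 1.3: a half-wave phase shift.
Ray reflecting at the bottom interface goes from n = 1.3 toward n = 1.0: no phase shift.
Net: one phase inversion between the two reflected rays.
So the condition for constructive reflection is 2 n t = (m + ½) λ.
The fifth-smallest nonzero thickness corresponds to m = 4: t = (m + ½) λ / (2 n) = 4.50 × 644 / (2 × 1.3) = 1115 nm.

1.11 μm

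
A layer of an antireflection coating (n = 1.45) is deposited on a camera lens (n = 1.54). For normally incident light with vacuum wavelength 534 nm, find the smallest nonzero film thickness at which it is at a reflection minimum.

At the upper boundary (n = 1.0 to n = 1.45) the reflected ray undergoes a half-wave phase shift.
Bottom surface (1.45 → 1.54): reflection off a higher-index medium gives a half-wave phase shift.
Zero or two π shifts → no net half-wave offset.
With no net inversion, destructive interference in reflection requires 2 n t = (m + ½) λ.
Minimum at m = 0: t = λ / (4 n) = 534 / (4 × 1.45) = 92.1 nm.

92.1 nm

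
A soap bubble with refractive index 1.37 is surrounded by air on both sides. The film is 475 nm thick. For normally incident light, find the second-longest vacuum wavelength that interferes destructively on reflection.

651 nm

Ray reflecting at the top interface goes from n = 1.0 toward n = 1.37: a half-wave phase shift.
At the lower boundary (n = 1.37 to n = 1.0) the reflected ray undergoes no phase shift.
The two reflections differ by half a wavelength.
So the condition for destructive reflection is 2 n t = m λ.
λ = 2 n t / m. The second-longest wavelength is m = 2: λ = 2 × 1.37 × 475 / 2.00 = 651 nm.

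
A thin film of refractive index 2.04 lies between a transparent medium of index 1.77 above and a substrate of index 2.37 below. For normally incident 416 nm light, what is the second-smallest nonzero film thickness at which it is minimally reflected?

Ray reflecting at the top interface goes from n = 1.77 toward n = 2.04: a half-wave phase shift.
Ray reflecting at the bottom interface goes from n = 2.04 toward n = 2.37: a half-wave phase shift.
Zero or two π shifts → no net half-wave offset.
With no net inversion, destructive interference in reflection requires 2 n t = (m + ½) λ.
The second-smallest nonzero thickness corresponds to m = 1: t = (m + ½) λ / (2 n) = 1.50 × 416 / (2 × 2.04) = 153 nm.

153 nm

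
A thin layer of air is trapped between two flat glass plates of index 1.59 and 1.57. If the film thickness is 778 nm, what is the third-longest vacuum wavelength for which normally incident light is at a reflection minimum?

At the upper boundary (n = 1.59 to n = 1.0) the reflected ray undergoes no phase shift.
At the lower boundary (n = 1.0 to n = 1.57) the reflected ray undergoes a half-wave phase shift.
The two reflections differ by half a wavelength.
So the condition for destructive reflection is 2 n t = m λ.
λ = 2 n t / m. The third-longest wavelength is m = 3: λ = 2 × 1.0 × 778 / 3.00 = 519 nm.

519 nm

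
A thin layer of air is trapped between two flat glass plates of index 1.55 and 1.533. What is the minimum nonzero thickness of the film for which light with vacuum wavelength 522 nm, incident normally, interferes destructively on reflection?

Ray reflecting at the top interface goes from n = 1.55 toward n = 1.0: no phase shift.
At the lower boundary (n = 1.0 to n = 1.533) the reflected ray undergoes a half-wave phase shift.
Net: one phase inversion between the two reflected rays.
So the condition for destructive reflection is 2 n t = m λ.
Minimum nonzero at m = 1: t = λ / (2 n) = 522 / (2 × 1.0) = 261 nm.

261 nm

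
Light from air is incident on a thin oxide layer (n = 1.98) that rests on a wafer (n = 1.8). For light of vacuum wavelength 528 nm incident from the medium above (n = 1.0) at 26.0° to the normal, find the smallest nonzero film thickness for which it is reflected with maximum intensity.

Top surface (1.0 → 1.98): reflection off a higher-index medium gives a half-wave phase shift.
Ray reflecting at the bottom interface goes from n = 1.98 toward n = 1.8: no phase shift.
Net: one phase inversion between the two reflected rays.
For bright reflection here: 2 n t cos θ_r = (m + ½) λ.
Snell's law: 1.0 sin 26.0° = 1.98 sin θ_r → sin θ_r = 0.221, cos θ_r = 0.975.
Minimum at m = 0: t = λ / (4 n cos θ_r) = 528 / (4 × 1.98 × 0.975) = 68.4 nm.

68.4 nm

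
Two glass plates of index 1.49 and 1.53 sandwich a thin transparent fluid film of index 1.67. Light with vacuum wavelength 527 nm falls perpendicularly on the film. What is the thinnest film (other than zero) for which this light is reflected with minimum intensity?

158 nm

Ray reflecting at the top interface goes from n = 1.49 toward n = 1.67: a half-wave phase shift.
Ray reflecting at the bottom interface goes from n = 1.67 toward n = 1.53: no phase shift.
Exactly one π shift → a net half-wave offset.
For minimum reflection here: 2 n t = m λ.
Minimum nonzero at m = 1: t = λ / (2 n) = 527 / (2 × 1.67) = 158 nm.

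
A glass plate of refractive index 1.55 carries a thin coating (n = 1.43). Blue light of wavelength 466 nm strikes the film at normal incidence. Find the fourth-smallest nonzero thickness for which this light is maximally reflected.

652 nm

Ray reflecting at the top interface goes from n = 1.0 toward n = 1.43: a half-wave phase shift.
Ray reflecting at the bottom interface goes from n = 1.43 toward n = 1.55: a half-wave phase shift.
Zero or two π shifts → no net half-wave offset.
So the condition for constructive reflection is 2 n t = m λ.
The fourth-smallest nonzero thickness corresponds to m = 4: t = m λ / (2 n) = 4.00 × 466 / (2 × 1.43) = 652 nm.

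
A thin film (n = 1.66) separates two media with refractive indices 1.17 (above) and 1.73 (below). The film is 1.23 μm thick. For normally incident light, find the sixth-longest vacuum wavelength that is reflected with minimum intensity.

742 nm

Top surface (1.17 → 1.66): reflection off a higher-index medium gives a half-wave phase shift.
Bottom surface (1.66 → 1.73): reflection off a higher-index medium gives a half-wave phase shift.
Zero or two π shifts → no net half-wave offset.
So the condition for destructive reflection is 2 n t = (m + ½) λ.
λ = 2 n t / (m + ½). The sixth-longest wavelength is m = 5: λ = 2 × 1.66 × 1230 / 5.50 = 742 nm.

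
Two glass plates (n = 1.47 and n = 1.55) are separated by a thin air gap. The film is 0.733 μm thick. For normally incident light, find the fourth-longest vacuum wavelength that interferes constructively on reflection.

Top surface (1.47 → 1.0): reflection off a lower-index medium gives no phase shift.
Bottom surface (1.0 → 1.55): reflection off a higher-index medium gives a half-wave phase shift.
The two reflections differ by half a wavelength.
With one net inversion, constructive interference in reflection requires 2 n t = (m + ½) λ.
λ = 2 n t / (m + ½). The fourth-longest wavelength is m = 3: λ = 2 × 1.0 × 733 / 3.50 = 419 nm.

419 nm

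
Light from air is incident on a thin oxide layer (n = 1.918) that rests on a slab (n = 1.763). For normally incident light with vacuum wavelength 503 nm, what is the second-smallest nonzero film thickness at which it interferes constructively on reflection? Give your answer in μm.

Top surface (1.0 → 1.918): reflection off a higher-index medium gives a half-wave phase shift.
Ray reflecting at the bottom interface goes from n = 1.918 toward n = 1.763: no phase shift.
The two reflections differ by half a wavelength.
For strong reflection here: 2 n t = (m + ½) λ.
The second-smallest nonzero thickness corresponds to m = 1: t = (m + ½) λ / (2 n) = 1.50 × 503 / (2 × 1.918) = 197 nm.

0.197 μm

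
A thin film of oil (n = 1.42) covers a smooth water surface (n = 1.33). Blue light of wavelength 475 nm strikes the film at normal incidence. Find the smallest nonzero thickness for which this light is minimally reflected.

167 nm

Ray reflecting at the top interface goes from n = 1.0 toward n = 1.42: a half-wave phase shift.
At the lower boundary (n = 1.42 to n = 1.33) the reflected ray undergoes no phase shift.
Exactly one π shift → a net half-wave offset.
So the condition for destructive reflection is 2 n t = m λ.
The smallest nonzero thickness corresponds to m = 1: t = m λ / (2 n) = 1.00 × 475 / (2 × 1.42) = 167 nm.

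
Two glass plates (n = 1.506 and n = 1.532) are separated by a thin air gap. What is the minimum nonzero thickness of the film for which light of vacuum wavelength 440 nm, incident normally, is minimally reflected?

At the upper boundary (n = 1.506 to n = 1.0) the reflected ray undergoes no phase shift.
At the lower boundary (n = 1.0 to n = 1.532) the reflected ray undergoes a half-wave phase shift.
Net: one phase inversion between the two reflected rays.
For minimum reflection here: 2 n t = m λ.
Minimum nonzero at m = 1: t = λ / (2 n) = 440 / (2 × 1.0) = 220 nm.

220 nm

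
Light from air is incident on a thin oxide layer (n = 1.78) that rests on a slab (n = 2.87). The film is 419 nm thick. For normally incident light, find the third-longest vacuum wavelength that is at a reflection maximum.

497 nm

Top surface (1.0 → 1.78): reflection off a higher-index medium gives a half-wave phase shift.
At the lower boundary (n = 1.78 to n = 2.87) the reflected ray undergoes a half-wave phase shift.
Net: no relative phase inversion (both shifts match).
For maximum reflection here: 2 n t = m λ.
λ = 2 n t / m. The third-longest wavelength is m = 3: λ = 2 × 1.78 × 419 / 3.00 = 497 nm.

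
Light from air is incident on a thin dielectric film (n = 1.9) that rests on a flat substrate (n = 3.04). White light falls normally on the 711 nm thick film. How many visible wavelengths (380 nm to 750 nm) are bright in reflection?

4

Top surface (1.0 → 1.9): reflection off a higher-index medium gives a half-wave phase shift.
Ray reflecting at the bottom interface goes from n = 1.9 toward n = 3.04: a half-wave phase shift.
The two reflections carry the same phase change, so no net offset.
So the condition for constructive reflection is 2 n t = m λ.
λ = 2 n t / m = 2702 / m nm.
m=3: 901 nm (IR); m=4: 675 nm (visible); m=5: 540 nm (visible); m=6: 450 nm (visible); m=7: 386 nm (visible); m=8: 338 nm (UV).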